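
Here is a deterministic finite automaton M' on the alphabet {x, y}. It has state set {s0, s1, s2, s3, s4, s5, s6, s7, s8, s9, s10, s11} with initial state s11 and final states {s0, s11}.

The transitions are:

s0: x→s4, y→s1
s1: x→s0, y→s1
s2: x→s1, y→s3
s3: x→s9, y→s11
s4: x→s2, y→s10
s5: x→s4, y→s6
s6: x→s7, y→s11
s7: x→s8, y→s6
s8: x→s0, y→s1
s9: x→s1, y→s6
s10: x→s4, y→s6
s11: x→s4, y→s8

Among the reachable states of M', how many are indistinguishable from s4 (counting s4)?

States {s5} cannot be reached from the start state, so discard them.
Initial partition by acceptance: {s0,s11} | {s1,s2,s3,s4,s6,s7,s8,s9,s10}.
Split {s1,s2,s3,s4,s6,s7,s8,s9,s10} by δ(·,x) → {s2,s3,s4,s6,s7,s9,s10} and {s1,s8}.
On input x, block {s2,s3,s4,s6,s7,s9,s10} splits into {s3,s4,s6,s10} and {s2,s7,s9}.
Refine {s3,s4,s6,s10} on symbol x: members go to different blocks, giving {s3,s4,s6} and {s10}.
Refine {s3,s4,s6} on symbol y: members go to different blocks, giving {s3,s6} and {s4}.
The partition is now stable with 6 blocks: {s0,s11} | {s3,s6} | {s1,s8} | {s2,s7,s9} | {s10} | {s4}.
The equivalence class containing s4 is {s4}, of size 1.

1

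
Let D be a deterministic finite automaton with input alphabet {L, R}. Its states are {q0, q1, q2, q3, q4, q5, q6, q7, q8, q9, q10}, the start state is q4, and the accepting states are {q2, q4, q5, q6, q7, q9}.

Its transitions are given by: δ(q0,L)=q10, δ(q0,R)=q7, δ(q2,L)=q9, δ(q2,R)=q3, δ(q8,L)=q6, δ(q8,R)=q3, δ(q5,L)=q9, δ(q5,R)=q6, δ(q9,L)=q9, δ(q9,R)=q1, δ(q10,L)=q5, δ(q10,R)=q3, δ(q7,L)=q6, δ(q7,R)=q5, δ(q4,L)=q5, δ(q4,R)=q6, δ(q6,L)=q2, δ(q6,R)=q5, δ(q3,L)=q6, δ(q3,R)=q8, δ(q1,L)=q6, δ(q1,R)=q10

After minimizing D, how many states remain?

4

States {q0,q7} cannot be reached from the start state, so discard them.
Initial partition by acceptance: {q2,q4,q5,q6,q9} | {q1,q3,q8,q10}.
Split {q2,q4,q5,q6,q9} by δ(·,R) → {q4,q5,q6} and {q2,q9}.
On input L, block {q4,q5,q6} splits into {q5,q6} and {q4}.
Stable partition: {q5,q6} | {q1,q3,q8,q10} | {q2,q9} | {q4} — 4 equivalence classes.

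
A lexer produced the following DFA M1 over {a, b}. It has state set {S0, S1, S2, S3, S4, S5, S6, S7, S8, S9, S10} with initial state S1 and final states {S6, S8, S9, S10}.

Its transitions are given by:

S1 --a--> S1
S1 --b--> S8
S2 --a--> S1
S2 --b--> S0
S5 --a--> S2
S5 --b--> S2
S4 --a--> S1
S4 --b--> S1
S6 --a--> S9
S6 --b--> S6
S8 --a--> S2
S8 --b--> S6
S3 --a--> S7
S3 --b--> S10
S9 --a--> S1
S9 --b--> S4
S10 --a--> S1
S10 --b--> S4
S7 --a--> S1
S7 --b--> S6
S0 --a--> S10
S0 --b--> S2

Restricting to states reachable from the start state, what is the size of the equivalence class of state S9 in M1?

2

Reachable states from the start: {S0,S1,S2,S4,S6,S8,S9,S10}. Unreachable: {S3,S5,S7} — drop them.
Initial partition by acceptance: {S6,S8,S9,S10} | {S0,S1,S2,S4}.
Refine {S6,S8,S9,S10} on symbol a: members go to different blocks, giving {S8,S9,S10} and {S6}.
Refine {S8,S9,S10} on symbol b: members go to different blocks, giving {S9,S10} and {S8}.
Refine {S0,S1,S2,S4} on symbol a: members go to different blocks, giving {S1,S2,S4} and {S0}.
On input b, block {S1,S2,S4} splits into {S1} and {S2} and {S4}.
No further refinement is possible. Final partition (7 blocks): {S9,S10} | {S1} | {S6} | {S8} | {S0} | {S2} | {S4}.
The equivalence class containing S9 is {S9,S10}, of size 2.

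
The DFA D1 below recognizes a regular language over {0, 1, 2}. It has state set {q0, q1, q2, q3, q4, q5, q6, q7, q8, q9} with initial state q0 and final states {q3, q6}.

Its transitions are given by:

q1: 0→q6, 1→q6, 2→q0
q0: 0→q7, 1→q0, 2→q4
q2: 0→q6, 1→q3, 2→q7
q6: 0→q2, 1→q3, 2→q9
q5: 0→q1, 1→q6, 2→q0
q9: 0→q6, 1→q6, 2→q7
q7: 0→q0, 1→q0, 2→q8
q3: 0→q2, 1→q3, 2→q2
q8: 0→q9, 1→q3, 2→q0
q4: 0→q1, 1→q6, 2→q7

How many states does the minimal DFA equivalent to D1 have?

First remove the unreachable states {q5}; 9 states remain.
Initial partition by acceptance: {q3,q6} | {q0,q1,q2,q4,q7,q8,q9}.
On input 0, block {q0,q1,q2,q4,q7,q8,q9} splits into {q0,q4,q7,q8} and {q1,q2,q9}.
Refine {q0,q4,q7,q8} on symbol 0: members go to different blocks, giving {q0,q7} and {q4,q8}.
The partition is now stable with 4 blocks: {q3,q6} | {q0,q7} | {q1,q2,q9} | {q4,q8}.

4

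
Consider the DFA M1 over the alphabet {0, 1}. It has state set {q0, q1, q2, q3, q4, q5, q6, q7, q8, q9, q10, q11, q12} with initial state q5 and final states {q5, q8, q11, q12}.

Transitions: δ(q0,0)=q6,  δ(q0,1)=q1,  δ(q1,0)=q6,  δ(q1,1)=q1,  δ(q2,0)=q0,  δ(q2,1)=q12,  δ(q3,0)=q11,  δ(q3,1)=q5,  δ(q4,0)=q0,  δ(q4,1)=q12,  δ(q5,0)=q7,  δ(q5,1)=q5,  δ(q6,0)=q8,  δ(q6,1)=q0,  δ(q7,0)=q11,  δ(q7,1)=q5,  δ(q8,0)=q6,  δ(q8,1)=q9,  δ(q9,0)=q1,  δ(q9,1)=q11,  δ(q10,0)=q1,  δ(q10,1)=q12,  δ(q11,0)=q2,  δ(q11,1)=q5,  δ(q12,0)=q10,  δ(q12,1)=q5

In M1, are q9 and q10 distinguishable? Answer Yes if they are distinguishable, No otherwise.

No

First remove the unreachable states {q3,q4}; 11 states remain.
Initial partition by acceptance: {q5,q8,q11,q12} | {q0,q1,q2,q6,q7,q9,q10}.
On input 1, block {q5,q8,q11,q12} splits into {q5,q11,q12} and {q8}.
Split {q0,q1,q2,q6,q7,q9,q10} by δ(·,0) → {q0,q1,q2,q9,q10} and {q6} and {q7}.
On input 0, block {q5,q11,q12} splits into {q11,q12} and {q5}.
Refine {q0,q1,q2,q9,q10} on symbol 0: members go to different blocks, giving {q2,q9,q10} and {q0,q1}.
The partition is now stable with 7 blocks: {q11,q12} | {q2,q9,q10} | {q8} | {q6} | {q7} | {q5} | {q0,q1}.
q9 and q10 lie in the same block of the stable partition, so they are equivalent — no string distinguishes them.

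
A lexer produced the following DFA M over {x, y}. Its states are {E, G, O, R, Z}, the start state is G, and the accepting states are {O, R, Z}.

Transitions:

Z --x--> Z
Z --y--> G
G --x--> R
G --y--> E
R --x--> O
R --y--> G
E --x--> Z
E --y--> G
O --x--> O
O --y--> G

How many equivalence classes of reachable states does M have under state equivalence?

2

Initial partition by acceptance: {O,R,Z} | {E,G}.
The partition is now stable with 2 blocks: {O,R,Z} | {E,G}.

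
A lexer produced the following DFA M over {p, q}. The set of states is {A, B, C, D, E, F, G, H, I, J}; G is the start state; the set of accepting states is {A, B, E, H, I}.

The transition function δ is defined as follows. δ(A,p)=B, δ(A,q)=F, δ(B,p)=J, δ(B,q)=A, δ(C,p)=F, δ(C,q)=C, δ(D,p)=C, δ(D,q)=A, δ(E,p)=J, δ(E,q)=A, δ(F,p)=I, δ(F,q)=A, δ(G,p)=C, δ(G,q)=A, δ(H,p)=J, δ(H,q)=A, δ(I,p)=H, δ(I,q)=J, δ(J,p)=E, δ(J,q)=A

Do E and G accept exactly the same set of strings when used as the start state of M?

No

Reachable states from the start: {A,B,C,E,F,G,H,I,J}. Unreachable: {D} — drop them.
Initial partition by acceptance: {A,B,E,H,I} | {C,F,G,J}.
On input p, block {A,B,E,H,I} splits into {B,E,H} and {A,I}.
Refine {C,F,G,J} on symbol p: members go to different blocks, giving {C,G} and {F} and {J}.
Refine {C,G} on symbol p: members go to different blocks, giving {C} and {G}.
Split {A,I} by δ(·,q) → {A} and {I}.
No further refinement is possible. Final partition (7 blocks): {B,E,H} | {C} | {A} | {F} | {J} | {G} | {I}.
E and G end up in different blocks, so they are distinguishable. For instance, the string 'ε' is accepted from only E.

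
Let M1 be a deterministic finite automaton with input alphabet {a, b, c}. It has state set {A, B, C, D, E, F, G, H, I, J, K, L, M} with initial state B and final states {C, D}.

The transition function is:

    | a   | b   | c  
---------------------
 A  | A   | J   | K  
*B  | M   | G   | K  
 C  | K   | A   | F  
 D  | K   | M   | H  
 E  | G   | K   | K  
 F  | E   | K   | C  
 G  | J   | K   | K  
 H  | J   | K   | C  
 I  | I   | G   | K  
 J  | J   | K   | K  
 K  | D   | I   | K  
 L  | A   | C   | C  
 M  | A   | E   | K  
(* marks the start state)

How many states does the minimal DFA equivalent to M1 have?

First remove the unreachable states {L}; 12 states remain.
Start with accepting vs non-accepting: {C,D} | {A,B,E,F,G,H,I,J,K,M}.
Refine {A,B,E,F,G,H,I,J,K,M} on symbol a: members go to different blocks, giving {A,B,E,F,G,H,I,J,M} and {K}.
Split {A,B,E,F,G,H,I,J,M} by δ(·,b) → {E,F,G,H,J} and {A,B,I,M}.
Refine {E,F,G,H,J} on symbol c: members go to different blocks, giving {E,G,J} and {F,H}.
No further refinement is possible. Final partition (5 blocks): {C,D} | {E,G,J} | {K} | {A,B,I,M} | {F,H}.

5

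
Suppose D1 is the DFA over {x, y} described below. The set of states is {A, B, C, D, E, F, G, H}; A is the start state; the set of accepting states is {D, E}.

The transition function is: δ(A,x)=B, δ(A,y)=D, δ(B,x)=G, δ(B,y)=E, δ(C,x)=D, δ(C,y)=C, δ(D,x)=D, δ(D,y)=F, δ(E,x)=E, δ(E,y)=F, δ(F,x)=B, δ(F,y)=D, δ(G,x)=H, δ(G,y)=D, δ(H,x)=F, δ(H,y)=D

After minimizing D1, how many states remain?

2

First remove the unreachable states {C}; 7 states remain.
Start with accepting vs non-accepting: {D,E} | {A,B,F,G,H}.
No further refinement is possible. Final partition (2 blocks): {D,E} | {A,B,F,G,H}.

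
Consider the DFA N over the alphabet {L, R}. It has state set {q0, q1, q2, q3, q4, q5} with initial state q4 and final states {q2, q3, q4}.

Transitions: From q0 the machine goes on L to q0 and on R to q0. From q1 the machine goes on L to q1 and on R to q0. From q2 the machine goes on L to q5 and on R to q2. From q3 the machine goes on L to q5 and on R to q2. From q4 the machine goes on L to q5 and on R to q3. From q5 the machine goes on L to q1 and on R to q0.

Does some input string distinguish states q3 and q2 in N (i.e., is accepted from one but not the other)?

Start with accepting vs non-accepting: {q2,q3,q4} | {q0,q1,q5}.
The partition is now stable with 2 blocks: {q2,q3,q4} | {q0,q1,q5}.
q3 and q2 lie in the same block of the stable partition, so they are equivalent — no string distinguishes them.

No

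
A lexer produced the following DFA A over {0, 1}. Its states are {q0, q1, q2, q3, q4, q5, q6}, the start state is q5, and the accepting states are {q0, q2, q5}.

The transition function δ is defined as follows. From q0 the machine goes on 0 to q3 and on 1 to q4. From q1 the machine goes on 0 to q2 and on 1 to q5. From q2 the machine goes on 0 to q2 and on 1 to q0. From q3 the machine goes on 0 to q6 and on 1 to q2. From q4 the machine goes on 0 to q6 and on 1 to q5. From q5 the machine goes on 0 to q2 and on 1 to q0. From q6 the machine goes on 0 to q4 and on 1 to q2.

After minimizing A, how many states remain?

States {q1} cannot be reached from the start state, so discard them.
Start with accepting vs non-accepting: {q0,q2,q5} | {q3,q4,q6}.
Split {q0,q2,q5} by δ(·,0) → {q2,q5} and {q0}.
The partition is now stable with 3 blocks: {q2,q5} | {q3,q4,q6} | {q0}.

3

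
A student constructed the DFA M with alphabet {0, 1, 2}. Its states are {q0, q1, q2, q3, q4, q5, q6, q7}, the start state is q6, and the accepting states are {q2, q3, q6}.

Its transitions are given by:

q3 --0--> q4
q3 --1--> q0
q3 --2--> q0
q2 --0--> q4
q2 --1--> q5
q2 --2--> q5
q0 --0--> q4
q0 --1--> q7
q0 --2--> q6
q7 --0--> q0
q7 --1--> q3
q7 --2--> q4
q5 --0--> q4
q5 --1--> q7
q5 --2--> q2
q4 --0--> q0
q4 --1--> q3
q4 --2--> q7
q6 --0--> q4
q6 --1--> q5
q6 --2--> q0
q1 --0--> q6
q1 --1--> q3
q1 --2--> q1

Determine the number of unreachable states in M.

1

No path from q6 leads to q1; the other 7 states are all reachable.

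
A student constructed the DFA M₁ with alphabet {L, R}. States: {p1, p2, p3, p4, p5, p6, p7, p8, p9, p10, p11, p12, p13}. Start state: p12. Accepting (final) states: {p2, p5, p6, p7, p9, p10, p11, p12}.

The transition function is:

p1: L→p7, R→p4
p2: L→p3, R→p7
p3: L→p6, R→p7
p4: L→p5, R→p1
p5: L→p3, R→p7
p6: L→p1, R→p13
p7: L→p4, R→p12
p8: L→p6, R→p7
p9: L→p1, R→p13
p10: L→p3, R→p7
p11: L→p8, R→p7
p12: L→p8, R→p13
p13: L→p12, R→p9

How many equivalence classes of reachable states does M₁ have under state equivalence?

8

First remove the unreachable states {p2,p10,p11}; 10 states remain.
Initial partition by acceptance: {p5,p6,p7,p9,p12} | {p1,p3,p4,p8,p13}.
On input R, block {p5,p6,p7,p9,p12} splits into {p6,p9,p12} and {p5,p7}.
Split {p1,p3,p4,p8,p13} by δ(·,L) → {p3,p8,p13} and {p1,p4}.
On input L, block {p6,p9,p12} splits into {p6,p9} and {p12}.
On input L, block {p3,p8,p13} splits into {p3,p8} and {p13}.
Split {p5,p7} by δ(·,L) → {p5} and {p7}.
On input L, block {p1,p4} splits into {p1} and {p4}.
No further refinement is possible. Final partition (8 blocks): {p6,p9} | {p3,p8} | {p5} | {p1} | {p12} | {p13} | {p7} | {p4}.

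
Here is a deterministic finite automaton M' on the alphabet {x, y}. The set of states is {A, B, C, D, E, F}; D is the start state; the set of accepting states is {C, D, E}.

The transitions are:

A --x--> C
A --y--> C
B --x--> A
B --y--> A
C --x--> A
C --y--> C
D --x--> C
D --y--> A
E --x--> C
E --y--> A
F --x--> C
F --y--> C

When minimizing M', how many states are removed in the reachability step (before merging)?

BFS from D reaches {A, C, D}; the 3 state(s) B, E, F are never visited.

3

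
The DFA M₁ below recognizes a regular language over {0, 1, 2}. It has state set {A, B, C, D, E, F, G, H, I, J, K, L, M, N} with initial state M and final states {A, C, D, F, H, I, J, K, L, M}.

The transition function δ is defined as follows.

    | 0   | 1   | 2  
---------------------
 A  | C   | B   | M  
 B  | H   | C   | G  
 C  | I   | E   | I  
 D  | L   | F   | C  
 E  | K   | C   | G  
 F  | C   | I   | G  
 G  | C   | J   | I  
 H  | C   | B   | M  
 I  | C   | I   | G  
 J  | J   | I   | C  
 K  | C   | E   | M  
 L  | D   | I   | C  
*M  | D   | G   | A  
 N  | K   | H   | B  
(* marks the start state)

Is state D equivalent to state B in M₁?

No

First remove the unreachable states {N}; 13 states remain.
Initial partition by acceptance: {A,C,D,F,H,I,J,K,L,M} | {B,E,G}.
Split {A,C,D,F,H,I,J,K,L,M} by δ(·,1) → {A,C,H,K,M} and {D,F,I,J,L}.
Split {A,C,H,K,M} by δ(·,0) → {A,H,K} and {C,M}.
Refine {B,E,G} on symbol 0: members go to different blocks, giving {B,E} and {G}.
On input 0, block {D,F,I,J,L} splits into {D,J,L} and {F,I}.
Refine {C,M} on symbol 0: members go to different blocks, giving {C} and {M}.
The partition is now stable with 7 blocks: {A,H,K} | {B,E} | {D,J,L} | {C} | {G} | {F,I} | {M}.
D and B end up in different blocks, so they are distinguishable. For instance, the string 'ε' is accepted from only D.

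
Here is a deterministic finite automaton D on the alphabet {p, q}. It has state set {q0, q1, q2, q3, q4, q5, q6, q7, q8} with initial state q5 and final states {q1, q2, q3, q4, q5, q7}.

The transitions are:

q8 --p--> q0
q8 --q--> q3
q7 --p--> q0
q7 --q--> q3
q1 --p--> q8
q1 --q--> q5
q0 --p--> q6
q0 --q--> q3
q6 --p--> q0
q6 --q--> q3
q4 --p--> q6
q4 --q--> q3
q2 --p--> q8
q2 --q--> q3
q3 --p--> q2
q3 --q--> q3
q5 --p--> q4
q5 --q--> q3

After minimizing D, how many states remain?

Reachable states from the start: {q0,q2,q3,q4,q5,q6,q8}. Unreachable: {q1,q7} — drop them.
Start with accepting vs non-accepting: {q2,q3,q4,q5} | {q0,q6,q8}.
Refine {q2,q3,q4,q5} on symbol p: members go to different blocks, giving {q2,q4} and {q3,q5}.
The partition is now stable with 3 blocks: {q2,q4} | {q0,q6,q8} | {q3,q5}.

3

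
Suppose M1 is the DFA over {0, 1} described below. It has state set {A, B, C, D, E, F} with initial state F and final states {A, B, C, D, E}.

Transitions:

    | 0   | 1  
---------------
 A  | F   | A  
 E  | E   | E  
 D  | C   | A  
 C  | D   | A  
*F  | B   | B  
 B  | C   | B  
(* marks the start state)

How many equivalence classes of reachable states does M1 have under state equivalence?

States {E} cannot be reached from the start state, so discard them.
P0 = {A,B,C,D} | {F}.
Split {A,B,C,D} by δ(·,0) → {B,C,D} and {A}.
Split {B,C,D} by δ(·,1) → {C,D} and {B}.
No further refinement is possible. Final partition (4 blocks): {C,D} | {F} | {A} | {B}.

4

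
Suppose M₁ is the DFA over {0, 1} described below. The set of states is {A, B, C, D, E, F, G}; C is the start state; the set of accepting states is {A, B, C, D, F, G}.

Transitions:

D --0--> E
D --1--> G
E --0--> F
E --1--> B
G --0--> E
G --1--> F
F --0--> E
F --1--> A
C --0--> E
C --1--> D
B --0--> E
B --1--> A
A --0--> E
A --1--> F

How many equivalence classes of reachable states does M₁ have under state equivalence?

2

P0 = {A,B,C,D,F,G} | {E}.
The partition is now stable with 2 blocks: {A,B,C,D,F,G} | {E}.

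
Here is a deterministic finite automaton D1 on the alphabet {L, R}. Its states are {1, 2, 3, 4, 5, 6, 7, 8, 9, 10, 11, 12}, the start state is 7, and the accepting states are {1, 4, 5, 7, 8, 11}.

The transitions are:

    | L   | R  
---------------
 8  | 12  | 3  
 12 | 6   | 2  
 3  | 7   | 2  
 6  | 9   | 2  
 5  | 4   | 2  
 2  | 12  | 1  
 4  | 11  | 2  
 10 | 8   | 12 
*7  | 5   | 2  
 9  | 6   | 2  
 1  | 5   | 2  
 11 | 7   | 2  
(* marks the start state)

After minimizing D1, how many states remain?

First remove the unreachable states {3,8,10}; 9 states remain.
Initial partition by acceptance: {1,4,5,7,11} | {2,6,9,12}.
Split {2,6,9,12} by δ(·,R) → {6,9,12} and {2}.
The partition is now stable with 3 blocks: {1,4,5,7,11} | {6,9,12} | {2}.

3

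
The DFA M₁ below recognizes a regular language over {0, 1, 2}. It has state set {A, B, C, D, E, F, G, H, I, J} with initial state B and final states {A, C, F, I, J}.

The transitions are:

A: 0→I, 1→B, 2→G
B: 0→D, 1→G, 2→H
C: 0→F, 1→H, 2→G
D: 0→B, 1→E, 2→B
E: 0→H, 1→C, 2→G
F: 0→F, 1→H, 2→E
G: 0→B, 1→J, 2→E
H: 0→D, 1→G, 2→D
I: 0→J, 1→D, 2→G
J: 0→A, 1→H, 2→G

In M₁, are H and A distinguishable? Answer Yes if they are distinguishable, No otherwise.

Yes

Initial partition by acceptance: {A,C,F,I,J} | {B,D,E,G,H}.
Split {B,D,E,G,H} by δ(·,1) → {B,D,H} and {E,G}.
The partition is now stable with 3 blocks: {A,C,F,I,J} | {B,D,H} | {E,G}.
H and A end up in different blocks, so they are distinguishable. For instance, the string 'ε' is accepted from only A.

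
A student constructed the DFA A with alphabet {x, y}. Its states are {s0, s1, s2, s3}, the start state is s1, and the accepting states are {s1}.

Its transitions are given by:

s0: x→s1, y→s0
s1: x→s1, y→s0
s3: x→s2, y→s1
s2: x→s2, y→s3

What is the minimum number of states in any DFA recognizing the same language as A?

2

Reachable states from the start: {s0,s1}. Unreachable: {s2,s3} — drop them.
Start with accepting vs non-accepting: {s1} | {s0}.
Stable partition: {s1} | {s0} — 2 equivalence classes.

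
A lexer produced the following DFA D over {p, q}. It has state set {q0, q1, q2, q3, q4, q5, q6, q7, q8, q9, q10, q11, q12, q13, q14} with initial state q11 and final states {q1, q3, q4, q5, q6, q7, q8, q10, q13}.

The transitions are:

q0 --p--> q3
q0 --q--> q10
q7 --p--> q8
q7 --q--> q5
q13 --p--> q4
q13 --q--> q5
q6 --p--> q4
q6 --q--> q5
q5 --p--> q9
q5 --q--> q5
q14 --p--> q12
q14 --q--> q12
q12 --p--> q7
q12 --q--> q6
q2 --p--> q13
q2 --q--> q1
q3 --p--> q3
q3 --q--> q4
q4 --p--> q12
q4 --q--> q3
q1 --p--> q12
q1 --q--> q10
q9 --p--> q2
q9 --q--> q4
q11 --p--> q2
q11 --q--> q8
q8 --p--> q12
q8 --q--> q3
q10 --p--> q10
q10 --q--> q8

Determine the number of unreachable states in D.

2

Starting at q11 and following transitions, the reachable set is {q1, q2, q3, q4, q5, q6, q7, q8, q9, q10, q11, q12, q13}. That leaves q0, q14 unreachable — 2 in total.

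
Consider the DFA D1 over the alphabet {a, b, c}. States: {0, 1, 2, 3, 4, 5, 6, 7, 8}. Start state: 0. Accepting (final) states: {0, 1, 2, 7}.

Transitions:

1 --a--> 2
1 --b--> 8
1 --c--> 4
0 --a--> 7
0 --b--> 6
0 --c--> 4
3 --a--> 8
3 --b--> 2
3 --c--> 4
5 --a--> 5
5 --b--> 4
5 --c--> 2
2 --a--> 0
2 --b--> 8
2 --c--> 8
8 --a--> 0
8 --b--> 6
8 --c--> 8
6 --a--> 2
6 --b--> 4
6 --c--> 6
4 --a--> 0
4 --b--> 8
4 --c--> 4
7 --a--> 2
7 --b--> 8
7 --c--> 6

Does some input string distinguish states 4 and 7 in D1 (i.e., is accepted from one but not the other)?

Yes

States {1,3,5} cannot be reached from the start state, so discard them.
Initial partition by acceptance: {0,2,7} | {4,6,8}.
Stable partition: {0,2,7} | {4,6,8} — 2 equivalence classes.
4 and 7 end up in different blocks, so they are distinguishable. For instance, the string 'ε' is accepted from only 7.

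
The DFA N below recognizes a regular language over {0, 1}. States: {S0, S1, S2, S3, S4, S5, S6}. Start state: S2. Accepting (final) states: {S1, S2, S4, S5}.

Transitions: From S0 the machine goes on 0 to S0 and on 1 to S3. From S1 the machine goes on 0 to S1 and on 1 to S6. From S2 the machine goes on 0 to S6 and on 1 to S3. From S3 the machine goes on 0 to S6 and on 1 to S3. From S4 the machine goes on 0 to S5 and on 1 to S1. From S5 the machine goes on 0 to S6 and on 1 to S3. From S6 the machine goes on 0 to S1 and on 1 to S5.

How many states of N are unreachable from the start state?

No path from S2 leads to S0, S4; the other 5 states are all reachable.

2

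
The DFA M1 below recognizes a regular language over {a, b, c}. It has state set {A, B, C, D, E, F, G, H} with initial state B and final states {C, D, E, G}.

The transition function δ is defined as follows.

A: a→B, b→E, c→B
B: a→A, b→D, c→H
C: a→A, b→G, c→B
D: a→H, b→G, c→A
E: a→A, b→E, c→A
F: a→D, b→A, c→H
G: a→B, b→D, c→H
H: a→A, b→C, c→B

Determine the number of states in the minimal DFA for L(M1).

First remove the unreachable states {F}; 7 states remain.
Initial partition by acceptance: {C,D,E,G} | {A,B,H}.
The partition is now stable with 2 blocks: {C,D,E,G} | {A,B,H}.

2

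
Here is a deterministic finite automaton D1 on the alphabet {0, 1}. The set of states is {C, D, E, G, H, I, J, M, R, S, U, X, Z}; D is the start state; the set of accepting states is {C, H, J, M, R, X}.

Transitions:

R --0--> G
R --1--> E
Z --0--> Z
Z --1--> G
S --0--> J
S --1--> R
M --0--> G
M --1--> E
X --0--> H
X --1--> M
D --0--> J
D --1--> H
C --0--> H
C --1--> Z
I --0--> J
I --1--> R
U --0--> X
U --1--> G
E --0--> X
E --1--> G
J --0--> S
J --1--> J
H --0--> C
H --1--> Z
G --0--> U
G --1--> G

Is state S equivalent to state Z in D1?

No

States {I} cannot be reached from the start state, so discard them.
Start with accepting vs non-accepting: {C,H,J,M,R,X} | {D,E,G,S,U,Z}.
Split {C,H,J,M,R,X} by δ(·,0) → {J,M,R} and {C,H,X}.
On input 1, block {J,M,R} splits into {M,R} and {J}.
Split {D,E,G,S,U,Z} by δ(·,0) → {G,Z} and {E,U} and {D,S}.
Refine {G,Z} on symbol 0: members go to different blocks, giving {Z} and {G}.
Refine {C,H,X} on symbol 1: members go to different blocks, giving {C,H} and {X}.
Refine {D,S} on symbol 1: members go to different blocks, giving {D} and {S}.
The partition is now stable with 9 blocks: {M,R} | {Z} | {C,H} | {J} | {E,U} | {D} | {G} | {X} | {S}.
S and Z end up in different blocks, so they are distinguishable. For instance, the string '0' is accepted from only S.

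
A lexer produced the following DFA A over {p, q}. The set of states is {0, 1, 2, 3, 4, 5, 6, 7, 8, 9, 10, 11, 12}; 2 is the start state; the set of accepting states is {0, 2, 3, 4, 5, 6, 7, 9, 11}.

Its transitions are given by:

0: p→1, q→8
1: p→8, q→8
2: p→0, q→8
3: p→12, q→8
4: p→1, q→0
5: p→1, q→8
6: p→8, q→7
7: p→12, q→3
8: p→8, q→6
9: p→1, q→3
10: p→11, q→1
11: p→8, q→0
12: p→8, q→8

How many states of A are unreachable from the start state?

BFS from 2 reaches {0, 1, 2, 3, 6, 7, 8, 12}; the 5 state(s) 4, 5, 9, 10, 11 are never visited.

5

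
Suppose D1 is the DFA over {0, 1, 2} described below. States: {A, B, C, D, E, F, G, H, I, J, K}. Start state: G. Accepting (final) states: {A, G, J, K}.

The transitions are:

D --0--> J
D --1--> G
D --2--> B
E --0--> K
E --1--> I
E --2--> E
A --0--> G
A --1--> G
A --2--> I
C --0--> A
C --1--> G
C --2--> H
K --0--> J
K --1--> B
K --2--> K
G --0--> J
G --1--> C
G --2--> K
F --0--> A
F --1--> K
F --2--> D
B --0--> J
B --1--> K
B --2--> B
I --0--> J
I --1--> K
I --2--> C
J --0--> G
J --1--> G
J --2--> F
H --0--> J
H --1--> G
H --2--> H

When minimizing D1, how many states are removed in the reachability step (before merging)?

No path from G leads to E; the other 10 states are all reachable.

1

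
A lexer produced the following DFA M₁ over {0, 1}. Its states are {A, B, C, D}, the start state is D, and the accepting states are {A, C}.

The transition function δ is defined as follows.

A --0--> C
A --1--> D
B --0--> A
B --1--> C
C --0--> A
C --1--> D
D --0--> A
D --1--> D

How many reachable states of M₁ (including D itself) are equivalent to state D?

1

First remove the unreachable states {B}; 3 states remain.
P0 = {A,C} | {D}.
Stable partition: {A,C} | {D} — 2 equivalence classes.
The equivalence class containing D is {D}, of size 1.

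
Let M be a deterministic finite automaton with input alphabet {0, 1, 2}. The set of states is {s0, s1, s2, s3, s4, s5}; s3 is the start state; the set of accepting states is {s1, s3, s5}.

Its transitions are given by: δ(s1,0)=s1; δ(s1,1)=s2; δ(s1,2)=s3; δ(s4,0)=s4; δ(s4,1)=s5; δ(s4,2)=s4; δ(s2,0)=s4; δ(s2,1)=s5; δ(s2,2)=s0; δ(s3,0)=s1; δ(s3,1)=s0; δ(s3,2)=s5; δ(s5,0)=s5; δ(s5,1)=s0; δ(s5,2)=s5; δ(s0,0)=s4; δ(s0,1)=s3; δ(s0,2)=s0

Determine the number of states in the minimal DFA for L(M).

2

All states are reachable from the start state.
Initial partition by acceptance: {s1,s3,s5} | {s0,s2,s4}.
The partition is now stable with 2 blocks: {s1,s3,s5} | {s0,s2,s4}.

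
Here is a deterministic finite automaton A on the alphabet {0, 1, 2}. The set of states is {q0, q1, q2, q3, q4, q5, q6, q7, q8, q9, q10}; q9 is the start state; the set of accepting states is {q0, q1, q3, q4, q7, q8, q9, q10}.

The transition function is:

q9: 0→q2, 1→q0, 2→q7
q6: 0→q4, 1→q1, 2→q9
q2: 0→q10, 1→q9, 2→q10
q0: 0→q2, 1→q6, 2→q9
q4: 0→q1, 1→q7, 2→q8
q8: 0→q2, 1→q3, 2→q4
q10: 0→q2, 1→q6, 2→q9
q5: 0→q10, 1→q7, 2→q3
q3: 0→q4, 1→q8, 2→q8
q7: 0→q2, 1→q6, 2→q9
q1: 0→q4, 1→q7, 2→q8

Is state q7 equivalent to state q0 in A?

Yes

First remove the unreachable states {q5}; 10 states remain.
Initial partition by acceptance: {q0,q1,q3,q4,q7,q8,q9,q10} | {q2,q6}.
Refine {q0,q1,q3,q4,q7,q8,q9,q10} on symbol 0: members go to different blocks, giving {q0,q7,q8,q9,q10} and {q1,q3,q4}.
Split {q0,q7,q8,q9,q10} by δ(·,1) → {q0,q7,q10} and {q8} and {q9}.
On input 0, block {q2,q6} splits into {q2} and {q6}.
Refine {q1,q3,q4} on symbol 1: members go to different blocks, giving {q1,q4} and {q3}.
No further refinement is possible. Final partition (7 blocks): {q0,q7,q10} | {q2} | {q1,q4} | {q8} | {q9} | {q6} | {q3}.
q7 and q0 lie in the same block of the stable partition, so they are equivalent — no string distinguishes them.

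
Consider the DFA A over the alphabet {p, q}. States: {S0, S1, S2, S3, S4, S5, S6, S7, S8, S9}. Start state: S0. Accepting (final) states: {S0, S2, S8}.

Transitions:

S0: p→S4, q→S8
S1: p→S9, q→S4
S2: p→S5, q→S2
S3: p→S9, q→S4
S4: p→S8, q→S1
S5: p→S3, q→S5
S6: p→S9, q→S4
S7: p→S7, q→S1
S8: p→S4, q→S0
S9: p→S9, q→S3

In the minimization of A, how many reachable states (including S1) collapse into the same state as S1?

Reachable states from the start: {S0,S1,S3,S4,S8,S9}. Unreachable: {S2,S5,S6,S7} — drop them.
Initial partition by acceptance: {S0,S8} | {S1,S3,S4,S9}.
On input p, block {S1,S3,S4,S9} splits into {S1,S3,S9} and {S4}.
Split {S1,S3,S9} by δ(·,q) → {S1,S3} and {S9}.
No further refinement is possible. Final partition (4 blocks): {S0,S8} | {S1,S3} | {S4} | {S9}.
State S1 belongs to the block {S1,S3}, which has 2 states.

2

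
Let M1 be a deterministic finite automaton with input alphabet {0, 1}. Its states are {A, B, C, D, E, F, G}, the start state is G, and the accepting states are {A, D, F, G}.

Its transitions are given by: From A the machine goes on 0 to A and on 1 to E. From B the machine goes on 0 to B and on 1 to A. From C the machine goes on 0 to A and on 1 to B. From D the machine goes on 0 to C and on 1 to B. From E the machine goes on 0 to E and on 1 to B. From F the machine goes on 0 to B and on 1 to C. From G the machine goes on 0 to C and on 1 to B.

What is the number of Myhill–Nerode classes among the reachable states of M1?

States {D,F} cannot be reached from the start state, so discard them.
P0 = {A,G} | {B,C,E}.
Split {A,G} by δ(·,0) → {A} and {G}.
Refine {B,C,E} on symbol 0: members go to different blocks, giving {B,E} and {C}.
On input 1, block {B,E} splits into {B} and {E}.
No further refinement is possible. Final partition (5 blocks): {A} | {B} | {G} | {C} | {E}.

5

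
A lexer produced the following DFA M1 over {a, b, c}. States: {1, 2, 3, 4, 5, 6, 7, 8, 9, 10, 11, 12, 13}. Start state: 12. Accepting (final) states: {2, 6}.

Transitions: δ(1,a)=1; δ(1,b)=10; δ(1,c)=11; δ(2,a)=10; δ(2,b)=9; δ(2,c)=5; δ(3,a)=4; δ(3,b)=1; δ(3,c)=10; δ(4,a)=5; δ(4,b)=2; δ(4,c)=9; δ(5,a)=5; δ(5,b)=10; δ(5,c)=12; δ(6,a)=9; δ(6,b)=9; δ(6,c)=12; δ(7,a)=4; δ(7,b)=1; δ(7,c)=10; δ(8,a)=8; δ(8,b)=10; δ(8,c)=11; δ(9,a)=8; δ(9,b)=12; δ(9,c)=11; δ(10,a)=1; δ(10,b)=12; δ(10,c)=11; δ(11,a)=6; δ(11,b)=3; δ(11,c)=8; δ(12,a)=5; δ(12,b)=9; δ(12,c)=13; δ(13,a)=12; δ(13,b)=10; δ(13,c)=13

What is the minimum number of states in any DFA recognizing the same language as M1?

States {7} cannot be reached from the start state, so discard them.
Initial partition by acceptance: {2,6} | {1,3,4,5,8,9,10,11,12,13}.
Refine {1,3,4,5,8,9,10,11,12,13} on symbol a: members go to different blocks, giving {1,3,4,5,8,9,10,12,13} and {11}.
Split {1,3,4,5,8,9,10,12,13} by δ(·,b) → {1,3,5,8,9,10,12,13} and {4}.
Split {1,3,5,8,9,10,12,13} by δ(·,a) → {1,5,8,9,10,12,13} and {3}.
On input c, block {1,5,8,9,10,12,13} splits into {1,8,9,10} and {5,12,13}.
On input b, block {1,8,9,10} splits into {1,8} and {9,10}.
Stable partition: {2,6} | {1,8} | {11} | {4} | {3} | {5,12,13} | {9,10} — 7 equivalence classes.

7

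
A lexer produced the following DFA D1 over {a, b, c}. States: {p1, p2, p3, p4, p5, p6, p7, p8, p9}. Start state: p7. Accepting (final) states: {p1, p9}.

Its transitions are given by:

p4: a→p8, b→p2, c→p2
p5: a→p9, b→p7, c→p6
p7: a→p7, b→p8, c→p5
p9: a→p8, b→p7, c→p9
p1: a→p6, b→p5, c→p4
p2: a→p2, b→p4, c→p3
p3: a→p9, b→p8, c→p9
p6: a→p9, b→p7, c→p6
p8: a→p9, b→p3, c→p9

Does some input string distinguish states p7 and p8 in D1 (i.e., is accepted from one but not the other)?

Yes

States {p1,p2,p4} cannot be reached from the start state, so discard them.
P0 = {p9} | {p3,p5,p6,p7,p8}.
Split {p3,p5,p6,p7,p8} by δ(·,a) → {p3,p5,p6,p8} and {p7}.
On input b, block {p3,p5,p6,p8} splits into {p3,p8} and {p5,p6}.
Stable partition: {p9} | {p3,p8} | {p7} | {p5,p6} — 4 equivalence classes.
p7 and p8 end up in different blocks, so they are distinguishable. For instance, the string 'a' is accepted from only p8.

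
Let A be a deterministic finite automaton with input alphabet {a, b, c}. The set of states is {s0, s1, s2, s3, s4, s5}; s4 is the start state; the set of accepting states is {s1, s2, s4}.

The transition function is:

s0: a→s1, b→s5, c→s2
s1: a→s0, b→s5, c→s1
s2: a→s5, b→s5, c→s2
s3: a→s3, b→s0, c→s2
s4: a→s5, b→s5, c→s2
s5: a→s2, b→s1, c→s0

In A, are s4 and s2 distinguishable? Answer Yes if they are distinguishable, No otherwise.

First remove the unreachable states {s3}; 5 states remain.
Start with accepting vs non-accepting: {s1,s2,s4} | {s0,s5}.
Split {s0,s5} by δ(·,b) → {s0} and {s5}.
Refine {s1,s2,s4} on symbol a: members go to different blocks, giving {s2,s4} and {s1}.
The partition is now stable with 4 blocks: {s2,s4} | {s0} | {s5} | {s1}.
s4 and s2 lie in the same block of the stable partition, so they are equivalent — no string distinguishes them.

No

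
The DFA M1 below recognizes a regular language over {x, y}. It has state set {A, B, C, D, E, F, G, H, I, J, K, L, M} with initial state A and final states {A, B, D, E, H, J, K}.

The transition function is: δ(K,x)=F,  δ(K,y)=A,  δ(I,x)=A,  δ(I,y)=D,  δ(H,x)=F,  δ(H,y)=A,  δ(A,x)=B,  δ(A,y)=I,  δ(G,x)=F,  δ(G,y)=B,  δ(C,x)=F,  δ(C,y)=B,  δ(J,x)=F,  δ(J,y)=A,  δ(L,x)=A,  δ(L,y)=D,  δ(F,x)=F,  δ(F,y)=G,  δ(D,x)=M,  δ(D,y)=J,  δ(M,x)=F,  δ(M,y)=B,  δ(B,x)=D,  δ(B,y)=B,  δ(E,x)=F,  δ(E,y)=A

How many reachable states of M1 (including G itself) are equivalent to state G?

Reachable states from the start: {A,B,D,F,G,I,J,M}. Unreachable: {C,E,H,K,L} — drop them.
P0 = {A,B,D,J} | {F,G,I,M}.
On input x, block {A,B,D,J} splits into {A,B} and {D,J}.
On input x, block {A,B} splits into {A} and {B}.
Refine {F,G,I,M} on symbol x: members go to different blocks, giving {F,G,M} and {I}.
Refine {F,G,M} on symbol y: members go to different blocks, giving {G,M} and {F}.
Split {D,J} by δ(·,x) → {D} and {J}.
Stable partition: {A} | {G,M} | {D} | {B} | {I} | {F} | {J} — 7 equivalence classes.
The equivalence class containing G is {G,M}, of size 2.

2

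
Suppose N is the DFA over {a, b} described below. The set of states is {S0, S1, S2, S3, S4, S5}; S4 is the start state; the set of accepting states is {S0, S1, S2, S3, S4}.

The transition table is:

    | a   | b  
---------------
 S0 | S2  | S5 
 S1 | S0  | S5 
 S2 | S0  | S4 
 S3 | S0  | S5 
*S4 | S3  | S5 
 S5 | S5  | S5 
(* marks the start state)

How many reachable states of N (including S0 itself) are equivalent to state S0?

1

States {S1} cannot be reached from the start state, so discard them.
P0 = {S0,S2,S3,S4} | {S5}.
On input b, block {S0,S2,S3,S4} splits into {S0,S3,S4} and {S2}.
On input a, block {S0,S3,S4} splits into {S3,S4} and {S0}.
Split {S3,S4} by δ(·,a) → {S3} and {S4}.
The partition is now stable with 5 blocks: {S3} | {S5} | {S2} | {S0} | {S4}.
The equivalence class containing S0 is {S0}, of size 1.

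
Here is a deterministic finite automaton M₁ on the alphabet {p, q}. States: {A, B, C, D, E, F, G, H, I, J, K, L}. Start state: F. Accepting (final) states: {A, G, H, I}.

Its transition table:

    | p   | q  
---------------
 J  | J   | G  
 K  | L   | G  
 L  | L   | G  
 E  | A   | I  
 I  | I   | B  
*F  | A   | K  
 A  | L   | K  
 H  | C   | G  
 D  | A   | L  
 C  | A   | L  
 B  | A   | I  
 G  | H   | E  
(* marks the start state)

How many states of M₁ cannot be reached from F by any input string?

No path from F leads to D, J; the other 10 states are all reachable.

2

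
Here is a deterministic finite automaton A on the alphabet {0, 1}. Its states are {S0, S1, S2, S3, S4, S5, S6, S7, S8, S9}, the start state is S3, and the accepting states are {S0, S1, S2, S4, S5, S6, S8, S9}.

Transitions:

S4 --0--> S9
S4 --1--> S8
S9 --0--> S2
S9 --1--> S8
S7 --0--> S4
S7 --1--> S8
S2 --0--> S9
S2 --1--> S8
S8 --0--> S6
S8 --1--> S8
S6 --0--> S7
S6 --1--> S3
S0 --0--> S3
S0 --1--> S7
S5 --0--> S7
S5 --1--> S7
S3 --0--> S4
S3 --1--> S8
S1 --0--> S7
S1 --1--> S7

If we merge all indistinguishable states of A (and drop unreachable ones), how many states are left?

States {S0,S1,S5} cannot be reached from the start state, so discard them.
Initial partition by acceptance: {S2,S4,S6,S8,S9} | {S3,S7}.
On input 0, block {S2,S4,S6,S8,S9} splits into {S2,S4,S8,S9} and {S6}.
On input 0, block {S2,S4,S8,S9} splits into {S2,S4,S9} and {S8}.
Stable partition: {S2,S4,S9} | {S3,S7} | {S6} | {S8} — 4 equivalence classes.

4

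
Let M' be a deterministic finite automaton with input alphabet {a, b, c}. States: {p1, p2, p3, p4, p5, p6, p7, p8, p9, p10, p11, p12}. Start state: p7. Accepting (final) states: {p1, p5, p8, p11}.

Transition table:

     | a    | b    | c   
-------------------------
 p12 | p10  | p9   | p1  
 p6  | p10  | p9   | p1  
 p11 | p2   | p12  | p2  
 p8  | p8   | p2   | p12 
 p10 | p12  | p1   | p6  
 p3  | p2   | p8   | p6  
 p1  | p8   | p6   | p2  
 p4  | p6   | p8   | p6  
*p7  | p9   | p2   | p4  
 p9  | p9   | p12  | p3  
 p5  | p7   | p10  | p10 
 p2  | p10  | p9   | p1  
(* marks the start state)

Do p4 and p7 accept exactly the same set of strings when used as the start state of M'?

No

Reachable states from the start: {p1,p2,p3,p4,p6,p7,p8,p9,p10,p12}. Unreachable: {p5,p11} — drop them.
Initial partition by acceptance: {p1,p8} | {p2,p3,p4,p6,p7,p9,p10,p12}.
On input b, block {p2,p3,p4,p6,p7,p9,p10,p12} splits into {p2,p6,p7,p9,p12} and {p3,p4,p10}.
Split {p2,p6,p7,p9,p12} by δ(·,a) → {p2,p6,p12} and {p7,p9}.
No further refinement is possible. Final partition (4 blocks): {p1,p8} | {p2,p6,p12} | {p3,p4,p10} | {p7,p9}.
p4 and p7 end up in different blocks, so they are distinguishable. For instance, the string 'b' is accepted from only p4.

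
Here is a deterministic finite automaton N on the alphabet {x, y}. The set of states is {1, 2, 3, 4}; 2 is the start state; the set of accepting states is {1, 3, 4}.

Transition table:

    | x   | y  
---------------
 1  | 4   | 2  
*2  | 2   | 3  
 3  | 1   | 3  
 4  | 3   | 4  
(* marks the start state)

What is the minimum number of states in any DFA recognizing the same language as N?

Every state is reachable, so we keep all 4.
Start with accepting vs non-accepting: {1,3,4} | {2}.
Refine {1,3,4} on symbol y: members go to different blocks, giving {3,4} and {1}.
Refine {3,4} on symbol x: members go to different blocks, giving {3} and {4}.
The partition is now stable with 4 blocks: {3} | {2} | {1} | {4}.

4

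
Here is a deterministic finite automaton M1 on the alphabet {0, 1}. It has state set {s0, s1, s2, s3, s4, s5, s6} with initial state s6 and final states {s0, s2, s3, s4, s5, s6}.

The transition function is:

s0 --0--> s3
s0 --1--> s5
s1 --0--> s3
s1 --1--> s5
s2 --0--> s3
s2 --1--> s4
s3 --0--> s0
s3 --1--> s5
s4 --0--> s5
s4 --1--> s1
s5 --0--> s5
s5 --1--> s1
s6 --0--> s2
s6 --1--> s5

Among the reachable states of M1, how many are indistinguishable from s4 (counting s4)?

2

Initial partition by acceptance: {s0,s2,s3,s4,s5,s6} | {s1}.
On input 1, block {s0,s2,s3,s4,s5,s6} splits into {s0,s2,s3,s6} and {s4,s5}.
Stable partition: {s0,s2,s3,s6} | {s1} | {s4,s5} — 3 equivalence classes.
The equivalence class containing s4 is {s4,s5}, of size 2.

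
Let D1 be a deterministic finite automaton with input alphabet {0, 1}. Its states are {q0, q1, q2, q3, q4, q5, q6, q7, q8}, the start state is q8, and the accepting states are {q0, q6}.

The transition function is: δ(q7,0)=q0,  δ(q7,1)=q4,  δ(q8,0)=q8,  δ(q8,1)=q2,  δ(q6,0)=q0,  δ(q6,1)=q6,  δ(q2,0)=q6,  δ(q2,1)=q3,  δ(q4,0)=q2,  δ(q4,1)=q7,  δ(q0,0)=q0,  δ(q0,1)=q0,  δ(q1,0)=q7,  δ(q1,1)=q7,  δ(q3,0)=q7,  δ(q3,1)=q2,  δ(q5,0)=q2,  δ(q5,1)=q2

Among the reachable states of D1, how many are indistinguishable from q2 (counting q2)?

First remove the unreachable states {q1,q5}; 7 states remain.
P0 = {q0,q6} | {q2,q3,q4,q7,q8}.
On input 0, block {q2,q3,q4,q7,q8} splits into {q3,q4,q8} and {q2,q7}.
Refine {q3,q4,q8} on symbol 0: members go to different blocks, giving {q3,q4} and {q8}.
The partition is now stable with 4 blocks: {q0,q6} | {q3,q4} | {q2,q7} | {q8}.
State q2 belongs to the block {q2,q7}, which has 2 states.

2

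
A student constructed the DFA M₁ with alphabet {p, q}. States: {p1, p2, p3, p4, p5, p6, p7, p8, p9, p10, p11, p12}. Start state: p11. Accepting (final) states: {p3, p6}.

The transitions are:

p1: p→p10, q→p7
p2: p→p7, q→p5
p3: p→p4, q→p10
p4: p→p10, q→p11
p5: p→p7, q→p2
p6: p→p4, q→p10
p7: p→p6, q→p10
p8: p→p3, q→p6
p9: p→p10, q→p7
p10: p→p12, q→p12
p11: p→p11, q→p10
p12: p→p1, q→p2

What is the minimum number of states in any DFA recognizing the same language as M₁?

States {p3,p8,p9} cannot be reached from the start state, so discard them.
P0 = {p6} | {p1,p2,p4,p5,p7,p10,p11,p12}.
On input p, block {p1,p2,p4,p5,p7,p10,p11,p12} splits into {p1,p2,p4,p5,p10,p11,p12} and {p7}.
On input p, block {p1,p2,p4,p5,p10,p11,p12} splits into {p1,p4,p10,p11,p12} and {p2,p5}.
Split {p1,p4,p10,p11,p12} by δ(·,q) → {p4,p10,p11} and {p1} and {p12}.
Split {p4,p10,p11} by δ(·,p) → {p4,p11} and {p10}.
Refine {p4,p11} on symbol p: members go to different blocks, giving {p4} and {p11}.
The partition is now stable with 8 blocks: {p6} | {p4} | {p7} | {p2,p5} | {p1} | {p12} | {p10} | {p11}.

8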